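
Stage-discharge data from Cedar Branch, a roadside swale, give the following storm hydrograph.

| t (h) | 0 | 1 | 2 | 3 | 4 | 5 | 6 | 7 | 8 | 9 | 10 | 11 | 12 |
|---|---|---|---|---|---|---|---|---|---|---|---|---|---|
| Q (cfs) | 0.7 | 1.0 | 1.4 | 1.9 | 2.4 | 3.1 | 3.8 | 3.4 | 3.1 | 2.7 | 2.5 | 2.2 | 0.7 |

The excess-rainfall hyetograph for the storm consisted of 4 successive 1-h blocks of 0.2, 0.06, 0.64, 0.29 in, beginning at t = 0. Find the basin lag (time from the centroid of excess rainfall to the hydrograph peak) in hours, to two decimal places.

Centroid of excess rainfall: t_c = Σ P_i·t̄_i / ΣP_i = 2.3571 h (block centres at 0.5, 1.5, 2.5, 3.5 h).
Hydrograph peak occurs at t = 6 h, so basin lag t_L = 6 − 2.3571 = 3.64 h.

t_L ≈ 3.64 h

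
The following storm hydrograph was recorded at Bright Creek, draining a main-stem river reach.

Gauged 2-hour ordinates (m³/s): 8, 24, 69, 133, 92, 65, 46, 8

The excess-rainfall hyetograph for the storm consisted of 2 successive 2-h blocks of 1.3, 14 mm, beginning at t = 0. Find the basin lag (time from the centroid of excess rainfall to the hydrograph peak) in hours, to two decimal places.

t_L ≈ 3.17 h

Centroid of excess rainfall: t_c = Σ P_i·t̄_i / ΣP_i = 2.8301 h (block centres at 1, 3 h).
Hydrograph peak occurs at t = 6 h, so basin lag t_L = 6 − 2.8301 = 3.17 h.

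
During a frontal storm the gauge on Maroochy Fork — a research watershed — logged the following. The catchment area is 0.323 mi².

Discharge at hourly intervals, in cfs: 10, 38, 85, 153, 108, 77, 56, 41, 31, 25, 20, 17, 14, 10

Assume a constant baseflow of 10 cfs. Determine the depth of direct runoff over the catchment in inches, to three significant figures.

Direct runoff: 0.0, 28.0, 75.0, 143.0, 98.0, 67.0, 46.0, 31.0, 21.0, 15.0, 10.0, 7.0, 4.0, 0.0 cfs; ΣQ_DR = 545.0 cfs.
V = ΣQ_DR · Δt = 545.0 × 3600 s = 1.962 × 10^6 ft³.
Over A = 0.323 mi², depth = V / A = 2.61 in.

d ≈ 2.61 in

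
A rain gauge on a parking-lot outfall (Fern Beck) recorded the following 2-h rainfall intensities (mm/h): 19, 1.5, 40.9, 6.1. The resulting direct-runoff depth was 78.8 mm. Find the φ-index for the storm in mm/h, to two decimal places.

φ ≈ 10.25 mm/h

Only the 2 blocks with intensity above φ contribute runoff: 19, 40.9 mm/h.
Σ(I−φ)·Δt = d  ⇒  (19+40.9 − 2φ)·2 = 78.8
φ = (59.90 − 78.8/2) / 2 = 10.25 mm/h.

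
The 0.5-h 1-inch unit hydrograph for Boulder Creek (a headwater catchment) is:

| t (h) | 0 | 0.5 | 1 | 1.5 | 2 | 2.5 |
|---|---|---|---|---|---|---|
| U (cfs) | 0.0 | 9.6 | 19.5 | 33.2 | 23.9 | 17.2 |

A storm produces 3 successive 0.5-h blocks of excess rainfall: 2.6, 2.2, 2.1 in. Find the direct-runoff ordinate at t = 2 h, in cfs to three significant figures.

By discrete convolution, Q_j = Σ (P_i / 1 in) · U_{j−i}.
At t = 2 h (j=4): Q = (2.6/1)·23.9 + (2.2/1)·33.2 + (2.1/1)·19.5 = 176 cfs.

Q ≈ 176 cfs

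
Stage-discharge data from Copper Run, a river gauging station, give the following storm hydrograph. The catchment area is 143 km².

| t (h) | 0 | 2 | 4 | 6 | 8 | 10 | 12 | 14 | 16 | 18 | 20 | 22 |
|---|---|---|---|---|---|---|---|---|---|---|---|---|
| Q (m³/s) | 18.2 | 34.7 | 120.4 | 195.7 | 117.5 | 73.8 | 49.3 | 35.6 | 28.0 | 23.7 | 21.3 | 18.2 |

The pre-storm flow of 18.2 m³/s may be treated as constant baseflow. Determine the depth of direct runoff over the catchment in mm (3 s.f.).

Direct runoff: 0.0, 16.5, 102.2, 177.5, 99.3, 55.6, 31.1, 17.4, 9.8, 5.5, 3.1, 0.0 m³/s; ΣQ_DR = 518.0 m³/s.
V = ΣQ_DR · Δt = 518.0 × 7200 s = 3.730 × 10^6 m³.
Over A = 143 km², depth = V / A = 26.1 mm.

d ≈ 26.1 mm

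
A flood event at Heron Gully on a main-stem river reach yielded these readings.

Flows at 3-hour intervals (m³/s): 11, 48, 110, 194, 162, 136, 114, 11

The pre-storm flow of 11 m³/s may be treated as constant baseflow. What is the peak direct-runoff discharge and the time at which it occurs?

Subtracting baseflow gives direct-runoff ordinates: 0.0, 37.0, 99.0, 183.0, 151.0, 125.0, 103.0, 0.0 m³/s.
The maximum is 183.0 m³/s, occurring at the reading for t = 9 h.

Q_p = 183.0 m³/s at t = 9 h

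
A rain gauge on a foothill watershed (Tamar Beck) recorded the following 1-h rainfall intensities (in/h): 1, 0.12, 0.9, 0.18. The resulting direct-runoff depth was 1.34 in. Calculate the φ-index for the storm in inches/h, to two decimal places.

φ ≈ 0.28 in/h

Only the 2 blocks with intensity above φ contribute runoff: 1, 0.9 in/h.
Σ(I−φ)·Δt = d  ⇒  (1+0.9 − 2φ)·1 = 1.34
φ = (1.900 − 1.34/1) / 2 = 0.28 in/h.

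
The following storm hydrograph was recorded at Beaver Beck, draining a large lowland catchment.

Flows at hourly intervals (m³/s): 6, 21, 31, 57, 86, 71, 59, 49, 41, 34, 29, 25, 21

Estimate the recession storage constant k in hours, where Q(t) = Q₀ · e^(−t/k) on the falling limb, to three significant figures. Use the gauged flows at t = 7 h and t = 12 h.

On the falling limb, Q drops from 49 to 21 m³/s between t = 7 h and t = 12 h (Δt = 5 h).
k = −Δt / ln(Q₂/Q₁) = −5 / ln(21/49) = 5.90 h.

k ≈ 5.90 h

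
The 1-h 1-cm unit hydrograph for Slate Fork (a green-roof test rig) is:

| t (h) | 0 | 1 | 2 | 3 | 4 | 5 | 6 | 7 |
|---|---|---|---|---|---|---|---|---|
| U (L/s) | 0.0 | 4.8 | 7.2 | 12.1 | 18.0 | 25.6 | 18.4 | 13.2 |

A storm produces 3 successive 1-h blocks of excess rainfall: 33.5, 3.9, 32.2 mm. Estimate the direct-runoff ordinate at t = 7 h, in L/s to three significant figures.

Q ≈ 134 L/s

By discrete convolution, Q_j = Σ (P_i / 10 mm) · U_{j−i}.
At t = 7 h (j=7): Q = (33.5/10)·13.2 + (3.9/10)·18.4 + (32.2/10)·25.6 = 134 L/s.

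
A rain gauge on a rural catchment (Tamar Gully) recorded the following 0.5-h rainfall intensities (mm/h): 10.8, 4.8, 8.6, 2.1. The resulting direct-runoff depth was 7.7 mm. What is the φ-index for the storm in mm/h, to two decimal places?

Only the 3 blocks with intensity above φ contribute runoff: 10.8, 4.8, 8.6 mm/h.
Σ(I−φ)·Δt = d  ⇒  (10.8+4.8+8.6 − 3φ)·0.5 = 7.7
φ = (24.20 − 7.7/0.5) / 3 = 2.93 mm/h.

φ ≈ 2.93 mm/h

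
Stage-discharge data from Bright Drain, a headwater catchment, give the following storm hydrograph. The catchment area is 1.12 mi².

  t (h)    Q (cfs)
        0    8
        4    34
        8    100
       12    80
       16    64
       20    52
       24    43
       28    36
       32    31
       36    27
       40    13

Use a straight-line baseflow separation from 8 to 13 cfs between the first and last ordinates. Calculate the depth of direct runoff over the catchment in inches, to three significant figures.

d ≈ 2.06 in

Direct runoff: 0.00, 25.50, 91.00, 70.50, 54.00, 41.50, 32.00, 24.50, 19.00, 14.50, 0.00 cfs; ΣQ_DR = 372.5 cfs.
V = ΣQ_DR · Δt = 372.5 × 14400 s = 5.364 × 10^6 ft³.
Over A = 1.12 mi², depth = V / A = 2.06 in.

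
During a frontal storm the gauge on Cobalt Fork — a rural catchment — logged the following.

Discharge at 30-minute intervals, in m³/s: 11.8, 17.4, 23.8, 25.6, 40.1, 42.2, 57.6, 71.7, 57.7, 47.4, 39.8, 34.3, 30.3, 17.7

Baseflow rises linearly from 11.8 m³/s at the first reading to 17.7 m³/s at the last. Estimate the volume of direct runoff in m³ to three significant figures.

V ≈ 5.60 × 10^5 m³

Direct-runoff ordinates (Q − Q_b): 0.00, 5.15, 11.09, 12.44, 26.48, 28.13, 43.08, 56.72, 42.27, 31.52, 23.46, 17.51, 13.05, 0.00 m³/s.
ΣQ_DR = 310.9 m³/s.
With Δt = 0.5 h = 1800 s, V = ΣQ_DR · Δt = 310.9 × 1800 = 5.60 × 10^5 m³.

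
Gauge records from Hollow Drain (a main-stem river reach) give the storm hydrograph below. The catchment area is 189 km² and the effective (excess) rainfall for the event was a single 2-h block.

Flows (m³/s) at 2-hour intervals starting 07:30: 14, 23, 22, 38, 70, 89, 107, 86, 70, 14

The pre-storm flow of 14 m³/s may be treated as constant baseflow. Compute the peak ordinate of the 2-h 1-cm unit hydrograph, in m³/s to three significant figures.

U_p ≈ 62.1 m³/s

Direct runoff: 0.0, 9.0, 8.0, 24.0, 56.0, 75.0, 93.0, 72.0, 56.0, 0.0 m³/s; ΣQ_DR = 393.0 m³/s, peak = 93.0 m³/s.
Runoff depth d = ΣQ_DR·Δt / A = 393.0 × 7200 / (189 km²) = 14.97 mm.
The 1-cm UH is the DRH scaled by (10 mm)/d, so U_p = 93.0 × 10/14.97 = 62.1 m³/s.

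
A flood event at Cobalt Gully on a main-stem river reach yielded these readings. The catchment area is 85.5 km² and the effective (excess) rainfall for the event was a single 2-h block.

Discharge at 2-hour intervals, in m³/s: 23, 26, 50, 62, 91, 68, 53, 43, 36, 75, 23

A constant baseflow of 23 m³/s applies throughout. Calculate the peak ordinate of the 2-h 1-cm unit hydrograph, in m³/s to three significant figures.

Direct runoff: 0.0, 3.0, 27.0, 39.0, 68.0, 45.0, 30.0, 20.0, 13.0, 52.0, 0.0 m³/s; ΣQ_DR = 297.0 m³/s, peak = 68.0 m³/s.
Runoff depth d = ΣQ_DR·Δt / A = 297.0 × 7200 / (85.5 km²) = 25.01 mm.
The 1-cm UH is the DRH scaled by (10 mm)/d, so U_p = 68.0 × 10/25.01 = 27.2 m³/s.

U_p ≈ 27.2 m³/s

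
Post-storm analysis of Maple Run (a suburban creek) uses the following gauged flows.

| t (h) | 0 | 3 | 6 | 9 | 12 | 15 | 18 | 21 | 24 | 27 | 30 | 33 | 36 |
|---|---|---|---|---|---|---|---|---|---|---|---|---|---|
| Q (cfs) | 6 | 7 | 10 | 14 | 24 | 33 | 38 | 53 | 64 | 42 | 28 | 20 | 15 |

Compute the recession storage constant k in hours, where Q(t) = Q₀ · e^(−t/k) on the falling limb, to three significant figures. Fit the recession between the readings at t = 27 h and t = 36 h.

On the falling limb, Q drops from 42 to 15 cfs between t = 27 h and t = 36 h (Δt = 9 h).
k = −Δt / ln(Q₂/Q₁) = −9 / ln(15/42) = 8.74 h.

k ≈ 8.74 h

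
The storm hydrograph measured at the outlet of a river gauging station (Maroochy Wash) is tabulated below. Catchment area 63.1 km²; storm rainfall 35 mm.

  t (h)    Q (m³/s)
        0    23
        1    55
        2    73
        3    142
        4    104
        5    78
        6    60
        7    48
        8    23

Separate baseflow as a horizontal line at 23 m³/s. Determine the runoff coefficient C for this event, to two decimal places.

ΣQ_DR = 399.0 m³/s; V = ΣQ_DR·Δt = 1.436 × 10^6 m³.
Runoff depth d = V / A = 22.76 mm.
C = d / P = 22.76 / 35 = 0.65.

C ≈ 0.65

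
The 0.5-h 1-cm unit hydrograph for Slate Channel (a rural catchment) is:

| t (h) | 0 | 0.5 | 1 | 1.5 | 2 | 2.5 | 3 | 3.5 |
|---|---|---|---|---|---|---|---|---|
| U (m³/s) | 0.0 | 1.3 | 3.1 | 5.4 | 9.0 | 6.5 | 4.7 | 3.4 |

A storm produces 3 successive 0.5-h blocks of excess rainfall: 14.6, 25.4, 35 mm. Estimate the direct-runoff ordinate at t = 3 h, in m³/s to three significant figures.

Q ≈ 54.9 m³/s

By discrete convolution, Q_j = Σ (P_i / 10 mm) · U_{j−i}.
At t = 3 h (j=6): Q = (14.6/10)·4.7 + (25.4/10)·6.5 + (35/10)·9.0 = 54.9 m³/s.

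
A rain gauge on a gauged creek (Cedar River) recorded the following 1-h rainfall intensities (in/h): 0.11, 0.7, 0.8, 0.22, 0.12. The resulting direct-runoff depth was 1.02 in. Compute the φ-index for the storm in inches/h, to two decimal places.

φ ≈ 0.24 in/h

Only the 2 blocks with intensity above φ contribute runoff: 0.7, 0.8 in/h.
Σ(I−φ)·Δt = d  ⇒  (0.7+0.8 − 2φ)·1 = 1.02
φ = (1.500 − 1.02/1) / 2 = 0.24 in/h.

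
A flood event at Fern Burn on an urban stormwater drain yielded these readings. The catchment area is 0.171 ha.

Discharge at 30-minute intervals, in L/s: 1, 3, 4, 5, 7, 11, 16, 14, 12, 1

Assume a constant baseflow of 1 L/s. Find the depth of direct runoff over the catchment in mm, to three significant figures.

d ≈ 67.4 mm

Direct runoff: 0.0, 2.0, 3.0, 4.0, 6.0, 10.0, 15.0, 13.0, 11.0, 0.0 L/s; ΣQ_DR = 64.00 L/s.
V = ΣQ_DR · Δt = 64.00 × 1800 s = 1.152 × 10^5 L.
Over A = 0.171 ha, depth = V / A = 67.4 mm.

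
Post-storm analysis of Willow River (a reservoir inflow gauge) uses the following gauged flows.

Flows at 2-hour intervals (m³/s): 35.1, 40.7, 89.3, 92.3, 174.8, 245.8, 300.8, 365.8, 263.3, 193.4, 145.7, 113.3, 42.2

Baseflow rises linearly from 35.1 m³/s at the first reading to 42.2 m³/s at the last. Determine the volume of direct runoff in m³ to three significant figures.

Direct-runoff ordinates (Q − Q_b): 0.00, 5.01, 53.02, 55.42, 137.33, 207.74, 262.15, 326.56, 223.47, 152.97, 104.68, 71.69, 0.00 m³/s.
ΣQ_DR = 1600 m³/s.
With Δt = 2 h = 7200 s, V = ΣQ_DR · Δt = 1600 × 7200 = 1.15 × 10^7 m³.

V ≈ 1.15 × 10^7 m³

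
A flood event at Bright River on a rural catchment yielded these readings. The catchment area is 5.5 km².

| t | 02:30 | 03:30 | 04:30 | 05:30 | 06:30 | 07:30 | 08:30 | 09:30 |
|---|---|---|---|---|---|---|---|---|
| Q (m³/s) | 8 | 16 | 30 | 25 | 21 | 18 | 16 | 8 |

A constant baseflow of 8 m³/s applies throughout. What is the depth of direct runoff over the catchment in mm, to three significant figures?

Direct runoff: 0.0, 8.0, 22.0, 17.0, 13.0, 10.0, 8.0, 0.0 m³/s; ΣQ_DR = 78.00 m³/s.
V = ΣQ_DR · Δt = 78.00 × 3600 s = 2.808 × 10^5 m³.
Over A = 5.5 km², depth = V / A = 51.1 mm.

d ≈ 51.1 mm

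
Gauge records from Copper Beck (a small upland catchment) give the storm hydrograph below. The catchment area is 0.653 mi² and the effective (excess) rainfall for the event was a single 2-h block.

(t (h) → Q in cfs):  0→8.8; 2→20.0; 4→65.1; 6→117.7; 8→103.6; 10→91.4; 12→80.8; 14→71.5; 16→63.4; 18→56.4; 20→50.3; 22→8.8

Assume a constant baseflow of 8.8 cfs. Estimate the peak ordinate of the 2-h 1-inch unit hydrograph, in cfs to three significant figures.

U_p ≈ 36.3 cfs

Direct runoff: 0.0, 11.2, 56.3, 108.9, 94.8, 82.6, 72.0, 62.7, 54.6, 47.6, 41.5, 0.0 cfs; ΣQ_DR = 632.2 cfs, peak = 108.9 cfs.
Runoff depth d = ΣQ_DR·Δt / A = 632.2 × 7200 / (0.653 mi²) = 3.000 in.
The 1-inch UH is the DRH scaled by (1 in)/d, so U_p = 108.9 × 1/3.000 = 36.3 cfs.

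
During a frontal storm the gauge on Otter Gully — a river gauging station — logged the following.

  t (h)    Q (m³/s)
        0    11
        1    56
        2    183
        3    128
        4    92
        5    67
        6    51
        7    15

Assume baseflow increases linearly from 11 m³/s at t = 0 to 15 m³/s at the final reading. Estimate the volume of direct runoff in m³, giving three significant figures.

Direct-runoff ordinates (Q − Q_b): 0.00, 44.43, 170.86, 115.29, 78.71, 53.14, 36.57, 0.00 m³/s.
ΣQ_DR = 499.0 m³/s.
With Δt = 1 h = 3600 s, V = ΣQ_DR · Δt = 499.0 × 3600 = 1.80 × 10^6 m³.

V ≈ 1.80 × 10^6 m³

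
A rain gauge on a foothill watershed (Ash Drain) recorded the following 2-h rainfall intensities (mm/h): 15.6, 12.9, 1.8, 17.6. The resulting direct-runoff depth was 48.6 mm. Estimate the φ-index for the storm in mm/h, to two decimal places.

φ ≈ 7.27 mm/h

Only the 3 blocks with intensity above φ contribute runoff: 15.6, 12.9, 17.6 mm/h.
Σ(I−φ)·Δt = d  ⇒  (15.6+12.9+17.6 − 3φ)·2 = 48.6
φ = (46.10 − 48.6/2) / 3 = 7.27 mm/h.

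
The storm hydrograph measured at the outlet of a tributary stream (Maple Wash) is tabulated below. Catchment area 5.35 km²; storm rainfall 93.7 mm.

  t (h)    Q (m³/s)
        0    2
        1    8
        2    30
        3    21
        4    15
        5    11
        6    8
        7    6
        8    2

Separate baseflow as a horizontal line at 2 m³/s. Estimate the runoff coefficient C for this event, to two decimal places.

ΣQ_DR = 85.00 m³/s; V = ΣQ_DR·Δt = 3.060 × 10^5 m³.
Runoff depth d = V / A = 57.20 mm.
C = d / P = 57.20 / 93.7 = 0.61.

C ≈ 0.61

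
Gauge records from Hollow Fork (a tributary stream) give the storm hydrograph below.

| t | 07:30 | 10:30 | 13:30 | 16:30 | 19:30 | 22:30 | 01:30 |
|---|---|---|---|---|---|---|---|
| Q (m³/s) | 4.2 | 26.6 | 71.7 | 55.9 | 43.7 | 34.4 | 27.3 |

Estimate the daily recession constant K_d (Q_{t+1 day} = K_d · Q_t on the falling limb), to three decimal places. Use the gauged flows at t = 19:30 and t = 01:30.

K_d ≈ 0.152

Between t = 19:30 and t = 01:30 the flow falls from 43.7 to 27.3 m³/s over 2×3 h = 6 h.
Per-interval ratio K = (27.3/43.7)^(1/2) = 0.7904; K_d = K^(24/3) = 0.152.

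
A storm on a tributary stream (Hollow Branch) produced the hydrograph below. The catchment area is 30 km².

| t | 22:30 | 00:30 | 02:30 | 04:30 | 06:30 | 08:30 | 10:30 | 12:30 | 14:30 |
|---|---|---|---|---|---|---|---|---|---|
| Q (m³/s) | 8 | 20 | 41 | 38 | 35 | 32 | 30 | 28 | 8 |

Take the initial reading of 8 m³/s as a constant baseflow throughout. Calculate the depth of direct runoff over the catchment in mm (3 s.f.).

d ≈ 40.3 mm

Direct runoff: 0.0, 12.0, 33.0, 30.0, 27.0, 24.0, 22.0, 20.0, 0.0 m³/s; ΣQ_DR = 168.0 m³/s.
V = ΣQ_DR · Δt = 168.0 × 7200 s = 1.210 × 10^6 m³.
Over A = 30 km², depth = V / A = 40.3 mm.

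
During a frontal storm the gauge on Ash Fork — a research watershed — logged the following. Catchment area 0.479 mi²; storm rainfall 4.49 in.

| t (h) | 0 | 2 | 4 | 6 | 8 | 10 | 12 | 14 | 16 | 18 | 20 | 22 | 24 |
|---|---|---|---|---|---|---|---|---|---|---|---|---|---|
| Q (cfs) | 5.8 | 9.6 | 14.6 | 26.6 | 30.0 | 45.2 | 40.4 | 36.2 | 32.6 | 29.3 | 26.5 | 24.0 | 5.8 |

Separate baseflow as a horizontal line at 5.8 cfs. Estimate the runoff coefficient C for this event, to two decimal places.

C ≈ 0.36

ΣQ_DR = 251.2 cfs; V = ΣQ_DR·Δt = 1.809 × 10^6 ft³.
Runoff depth d = V / A = 1.625 in.
C = d / P = 1.625 / 4.49 = 0.36.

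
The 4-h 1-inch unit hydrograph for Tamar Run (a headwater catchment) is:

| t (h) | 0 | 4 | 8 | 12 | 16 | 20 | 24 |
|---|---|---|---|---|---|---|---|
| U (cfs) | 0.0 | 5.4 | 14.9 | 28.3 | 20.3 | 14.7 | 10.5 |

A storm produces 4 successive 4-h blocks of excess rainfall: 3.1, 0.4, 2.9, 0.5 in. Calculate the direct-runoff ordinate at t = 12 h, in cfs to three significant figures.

Q ≈ 109 cfs

By discrete convolution, Q_j = Σ (P_i / 1 in) · U_{j−i}.
At t = 12 h (j=3): Q = (3.1/1)·28.3 + (0.4/1)·14.9 + (2.9/1)·5.4 + (0.5/1)·0.0 = 109 cfs.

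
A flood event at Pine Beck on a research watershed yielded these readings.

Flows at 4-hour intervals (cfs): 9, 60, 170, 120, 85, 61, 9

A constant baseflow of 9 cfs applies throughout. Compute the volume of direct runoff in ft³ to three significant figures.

Direct-runoff ordinates (Q − Q_b): 0.0, 51.0, 161.0, 111.0, 76.0, 52.0, 0.0 cfs.
ΣQ_DR = 451.0 cfs.
With Δt = 4 h = 14400 s, V = ΣQ_DR · Δt = 451.0 × 14400 = 6.49 × 10^6 ft³.

V ≈ 6.49 × 10^6 ft³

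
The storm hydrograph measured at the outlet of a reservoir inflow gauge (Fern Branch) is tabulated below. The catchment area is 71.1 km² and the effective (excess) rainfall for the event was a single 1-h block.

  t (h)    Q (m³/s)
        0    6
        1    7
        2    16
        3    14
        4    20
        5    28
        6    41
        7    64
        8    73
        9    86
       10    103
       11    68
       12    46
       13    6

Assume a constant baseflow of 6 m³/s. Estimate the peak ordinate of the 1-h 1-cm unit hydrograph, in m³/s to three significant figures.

U_p ≈ 38.8 m³/s

Direct runoff: 0.0, 1.0, 10.0, 8.0, 14.0, 22.0, 35.0, 58.0, 67.0, 80.0, 97.0, 62.0, 40.0, 0.0 m³/s; ΣQ_DR = 494.0 m³/s, peak = 97.0 m³/s.
Runoff depth d = ΣQ_DR·Δt / A = 494.0 × 3600 / (71.1 km²) = 25.01 mm.
The 1-cm UH is the DRH scaled by (10 mm)/d, so U_p = 97.0 × 10/25.01 = 38.8 m³/s.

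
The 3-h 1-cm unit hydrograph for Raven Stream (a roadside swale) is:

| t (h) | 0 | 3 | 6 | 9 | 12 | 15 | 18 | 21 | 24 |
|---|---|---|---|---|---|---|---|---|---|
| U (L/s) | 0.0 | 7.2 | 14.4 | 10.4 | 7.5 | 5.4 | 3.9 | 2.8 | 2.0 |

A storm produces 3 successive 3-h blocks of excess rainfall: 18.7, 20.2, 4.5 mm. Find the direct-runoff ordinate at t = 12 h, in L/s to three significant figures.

Q ≈ 41.5 L/s

By discrete convolution, Q_j = Σ (P_i / 10 mm) · U_{j−i}.
At t = 12 h (j=4): Q = (18.7/10)·7.5 + (20.2/10)·10.4 + (4.5/10)·14.4 = 41.5 L/s.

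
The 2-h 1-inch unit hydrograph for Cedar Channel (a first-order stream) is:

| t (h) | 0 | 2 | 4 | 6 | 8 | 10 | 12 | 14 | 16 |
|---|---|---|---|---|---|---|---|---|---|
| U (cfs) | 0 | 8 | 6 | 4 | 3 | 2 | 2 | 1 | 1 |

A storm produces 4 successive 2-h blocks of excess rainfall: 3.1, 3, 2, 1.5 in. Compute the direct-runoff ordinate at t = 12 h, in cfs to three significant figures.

By discrete convolution, Q_j = Σ (P_i / 1 in) · U_{j−i}.
At t = 12 h (j=6): Q = (3.1/1)·2 + (3/1)·2 + (2/1)·3 + (1.5/1)·4 = 24.2 cfs.

Q ≈ 24.2 cfs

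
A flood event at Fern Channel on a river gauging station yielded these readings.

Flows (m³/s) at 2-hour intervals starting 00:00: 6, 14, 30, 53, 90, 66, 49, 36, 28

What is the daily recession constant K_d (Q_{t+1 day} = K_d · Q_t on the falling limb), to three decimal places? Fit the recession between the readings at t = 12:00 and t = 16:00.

Between t = 12:00 and t = 16:00 the flow falls from 49 to 28 m³/s over 2×2 h = 4 h.
Per-interval ratio K = (28/49)^(1/2) = 0.7559; K_d = K^(24/2) = 0.035.

K_d ≈ 0.035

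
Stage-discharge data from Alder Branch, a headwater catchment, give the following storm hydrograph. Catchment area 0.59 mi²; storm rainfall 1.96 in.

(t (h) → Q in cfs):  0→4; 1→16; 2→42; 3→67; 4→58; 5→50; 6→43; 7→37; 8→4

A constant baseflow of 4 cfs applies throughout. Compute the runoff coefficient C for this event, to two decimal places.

C ≈ 0.38

ΣQ_DR = 285.0 cfs; V = ΣQ_DR·Δt = 1.026 × 10^6 ft³.
Runoff depth d = V / A = 0.7485 in.
C = d / P = 0.7485 / 1.96 = 0.38.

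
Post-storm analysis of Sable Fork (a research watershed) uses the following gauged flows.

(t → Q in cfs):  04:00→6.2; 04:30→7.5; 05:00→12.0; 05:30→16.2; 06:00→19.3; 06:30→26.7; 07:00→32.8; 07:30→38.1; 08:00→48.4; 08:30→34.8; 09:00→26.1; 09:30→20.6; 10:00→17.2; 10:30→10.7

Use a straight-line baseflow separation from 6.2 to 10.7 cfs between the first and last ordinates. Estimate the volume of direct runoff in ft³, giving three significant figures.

Direct-runoff ordinates (Q − Q_b): 0.00, 0.95, 5.11, 8.96, 11.72, 18.77, 24.52, 29.48, 39.43, 25.48, 16.44, 10.59, 6.85, 0.00 cfs.
ΣQ_DR = 198.3 cfs.
With Δt = 0.5 h = 1800 s, V = ΣQ_DR · Δt = 198.3 × 1800 = 3.57 × 10^5 ft³.

V ≈ 3.57 × 10^5 ft³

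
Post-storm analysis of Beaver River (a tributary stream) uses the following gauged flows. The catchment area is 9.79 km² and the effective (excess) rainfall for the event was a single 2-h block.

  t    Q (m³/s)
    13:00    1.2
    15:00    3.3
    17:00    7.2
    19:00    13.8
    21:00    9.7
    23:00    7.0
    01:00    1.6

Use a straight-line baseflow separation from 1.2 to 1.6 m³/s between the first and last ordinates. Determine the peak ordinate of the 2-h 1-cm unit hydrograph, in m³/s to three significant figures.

U_p ≈ 4.96 m³/s

Direct runoff: 0.00, 2.03, 5.87, 12.40, 8.23, 5.47, 0.00 m³/s; ΣQ_DR = 34.00 m³/s, peak = 12.40 m³/s.
Runoff depth d = ΣQ_DR·Δt / A = 34.00 × 7200 / (9.79 km²) = 25.01 mm.
The 1-cm UH is the DRH scaled by (10 mm)/d, so U_p = 12.40 × 10/25.01 = 4.96 m³/s.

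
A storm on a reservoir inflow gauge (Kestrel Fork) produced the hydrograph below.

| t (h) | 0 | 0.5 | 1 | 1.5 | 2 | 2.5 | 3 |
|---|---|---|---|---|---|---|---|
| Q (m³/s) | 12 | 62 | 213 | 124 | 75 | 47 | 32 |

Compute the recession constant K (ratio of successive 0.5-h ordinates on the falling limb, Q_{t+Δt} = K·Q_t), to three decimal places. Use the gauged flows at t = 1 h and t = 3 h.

K ≈ 0.623

Using the recession-limb readings at t = 1 h and t = 3 h: Q falls from 213 to 32 m³/s over 4 intervals.
K = (Q₂/Q₁)^(1/4) = (32/213)^(1/4) = 0.623.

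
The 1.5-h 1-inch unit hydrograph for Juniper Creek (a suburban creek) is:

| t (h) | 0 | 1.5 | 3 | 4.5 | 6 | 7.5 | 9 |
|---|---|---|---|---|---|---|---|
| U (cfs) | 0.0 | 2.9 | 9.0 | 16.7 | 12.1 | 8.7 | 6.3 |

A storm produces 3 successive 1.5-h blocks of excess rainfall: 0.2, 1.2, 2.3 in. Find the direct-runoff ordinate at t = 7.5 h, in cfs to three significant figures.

By discrete convolution, Q_j = Σ (P_i / 1 in) · U_{j−i}.
At t = 7.5 h (j=5): Q = (0.2/1)·8.7 + (1.2/1)·12.1 + (2.3/1)·16.7 = 54.7 cfs.

Q ≈ 54.7 cfs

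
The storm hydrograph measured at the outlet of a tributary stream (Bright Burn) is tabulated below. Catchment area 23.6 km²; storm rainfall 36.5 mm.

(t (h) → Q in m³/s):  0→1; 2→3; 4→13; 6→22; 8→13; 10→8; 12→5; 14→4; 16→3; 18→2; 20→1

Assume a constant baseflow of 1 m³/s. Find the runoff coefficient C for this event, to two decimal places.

C ≈ 0.53

ΣQ_DR = 64.00 m³/s; V = ΣQ_DR·Δt = 4.608 × 10^5 m³.
Runoff depth d = V / A = 19.53 mm.
C = d / P = 19.53 / 36.5 = 0.53.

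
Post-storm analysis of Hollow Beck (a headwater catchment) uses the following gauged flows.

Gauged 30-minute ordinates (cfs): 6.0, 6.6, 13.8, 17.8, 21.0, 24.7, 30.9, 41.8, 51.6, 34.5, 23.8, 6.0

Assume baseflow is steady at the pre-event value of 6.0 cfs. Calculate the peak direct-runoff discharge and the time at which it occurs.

Subtracting baseflow gives direct-runoff ordinates: 0.0, 0.6, 7.8, 11.8, 15.0, 18.7, 24.9, 35.8, 45.6, 28.5, 17.8, 0.0 cfs.
The maximum is 45.6 cfs, occurring at the reading for t = 4 h.

Q_p = 45.6 cfs at t = 4 h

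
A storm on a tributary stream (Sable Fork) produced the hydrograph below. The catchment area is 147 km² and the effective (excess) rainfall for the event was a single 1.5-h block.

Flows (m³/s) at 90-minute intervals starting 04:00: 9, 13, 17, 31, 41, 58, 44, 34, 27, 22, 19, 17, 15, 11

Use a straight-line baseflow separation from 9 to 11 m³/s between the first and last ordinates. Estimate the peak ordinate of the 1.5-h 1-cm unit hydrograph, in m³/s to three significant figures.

U_p ≈ 60.2 m³/s

Direct runoff: 0.00, 3.85, 7.69, 21.54, 31.38, 48.23, 34.08, 23.92, 16.77, 11.62, 8.46, 6.31, 4.15, 0.00 m³/s; ΣQ_DR = 218.0 m³/s, peak = 48.23 m³/s.
Runoff depth d = ΣQ_DR·Δt / A = 218.0 × 5400 / (147 km²) = 8.008 mm.
The 1-cm UH is the DRH scaled by (10 mm)/d, so U_p = 48.23 × 10/8.008 = 60.2 m³/s.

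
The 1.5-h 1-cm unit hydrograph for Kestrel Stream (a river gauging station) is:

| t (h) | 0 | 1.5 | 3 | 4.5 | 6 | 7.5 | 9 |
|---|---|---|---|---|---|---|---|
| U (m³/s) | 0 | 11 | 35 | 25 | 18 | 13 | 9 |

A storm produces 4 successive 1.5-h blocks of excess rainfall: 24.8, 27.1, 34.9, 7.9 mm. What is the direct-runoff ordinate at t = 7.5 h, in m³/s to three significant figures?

Q ≈ 196 m³/s

By discrete convolution, Q_j = Σ (P_i / 10 mm) · U_{j−i}.
At t = 7.5 h (j=5): Q = (24.8/10)·13 + (27.1/10)·18 + (34.9/10)·25 + (7.9/10)·35 = 196 m³/s.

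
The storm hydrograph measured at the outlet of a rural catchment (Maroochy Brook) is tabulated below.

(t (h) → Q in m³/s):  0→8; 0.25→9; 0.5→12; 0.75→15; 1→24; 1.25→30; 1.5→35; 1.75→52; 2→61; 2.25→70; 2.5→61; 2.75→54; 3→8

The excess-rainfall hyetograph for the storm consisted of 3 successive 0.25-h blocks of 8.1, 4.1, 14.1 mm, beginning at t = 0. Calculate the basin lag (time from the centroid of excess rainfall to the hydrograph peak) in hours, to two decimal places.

t_L ≈ 1.82 h

Centroid of excess rainfall: t_c = Σ P_i·t̄_i / ΣP_i = 0.4320 h (block centres at 0.125, 0.375, 0.625 h).
Hydrograph peak occurs at t = 2.25 h, so basin lag t_L = 2.25 − 0.4320 = 1.82 h.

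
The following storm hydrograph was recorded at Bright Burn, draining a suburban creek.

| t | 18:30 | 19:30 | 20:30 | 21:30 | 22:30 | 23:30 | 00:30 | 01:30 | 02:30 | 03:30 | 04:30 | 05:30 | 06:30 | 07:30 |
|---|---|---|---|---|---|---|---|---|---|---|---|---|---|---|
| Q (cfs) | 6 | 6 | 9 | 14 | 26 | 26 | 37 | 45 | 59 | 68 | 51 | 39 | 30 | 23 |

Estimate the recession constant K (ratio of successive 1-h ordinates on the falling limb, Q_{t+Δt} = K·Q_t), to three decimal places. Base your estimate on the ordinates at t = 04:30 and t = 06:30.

K ≈ 0.767

Using the recession-limb readings at t = 04:30 and t = 06:30: Q falls from 51 to 30 cfs over 2 intervals.
K = (Q₂/Q₁)^(1/2) = (30/51)^(1/2) = 0.767.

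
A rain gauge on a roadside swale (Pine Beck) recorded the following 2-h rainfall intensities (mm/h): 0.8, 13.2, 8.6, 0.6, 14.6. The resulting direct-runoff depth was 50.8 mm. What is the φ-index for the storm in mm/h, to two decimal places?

φ ≈ 3.67 mm/h

Only the 3 blocks with intensity above φ contribute runoff: 13.2, 8.6, 14.6 mm/h.
Σ(I−φ)·Δt = d  ⇒  (13.2+8.6+14.6 − 3φ)·2 = 50.8
φ = (36.40 − 50.8/2) / 3 = 3.67 mm/h.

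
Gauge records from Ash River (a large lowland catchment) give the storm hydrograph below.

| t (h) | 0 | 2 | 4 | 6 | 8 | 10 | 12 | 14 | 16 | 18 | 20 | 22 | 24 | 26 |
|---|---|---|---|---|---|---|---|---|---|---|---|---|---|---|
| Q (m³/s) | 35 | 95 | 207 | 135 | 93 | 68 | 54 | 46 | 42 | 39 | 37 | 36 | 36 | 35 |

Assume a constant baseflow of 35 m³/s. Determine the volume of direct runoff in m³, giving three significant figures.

Direct-runoff ordinates (Q − Q_b): 0.0, 60.0, 172.0, 100.0, 58.0, 33.0, 19.0, 11.0, 7.0, 4.0, 2.0, 1.0, 1.0, 0.0 m³/s.
ΣQ_DR = 468.0 m³/s.
With Δt = 2 h = 7200 s, V = ΣQ_DR · Δt = 468.0 × 7200 = 3.37 × 10^6 m³.

V ≈ 3.37 × 10^6 m³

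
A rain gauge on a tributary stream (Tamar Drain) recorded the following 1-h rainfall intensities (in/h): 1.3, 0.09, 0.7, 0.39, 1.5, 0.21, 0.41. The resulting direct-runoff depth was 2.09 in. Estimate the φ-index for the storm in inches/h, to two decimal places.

φ ≈ 0.47 in/h

Only the 3 blocks with intensity above φ contribute runoff: 1.3, 0.7, 1.5 in/h.
Σ(I−φ)·Δt = d  ⇒  (1.3+0.7+1.5 − 3φ)·1 = 2.09
φ = (3.500 − 2.09/1) / 3 = 0.47 in/h.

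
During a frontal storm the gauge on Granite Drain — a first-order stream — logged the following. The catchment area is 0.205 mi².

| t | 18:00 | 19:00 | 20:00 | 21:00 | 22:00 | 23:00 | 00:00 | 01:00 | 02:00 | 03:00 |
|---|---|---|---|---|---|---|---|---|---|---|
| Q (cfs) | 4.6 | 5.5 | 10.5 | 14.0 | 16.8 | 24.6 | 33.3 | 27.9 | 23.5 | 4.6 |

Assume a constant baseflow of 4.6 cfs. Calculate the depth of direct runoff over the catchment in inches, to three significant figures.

d ≈ 0.902 in

Direct runoff: 0.0, 0.9, 5.9, 9.4, 12.2, 20.0, 28.7, 23.3, 18.9, 0.0 cfs; ΣQ_DR = 119.3 cfs.
V = ΣQ_DR · Δt = 119.3 × 3600 s = 4.295 × 10^5 ft³.
Over A = 0.205 mi², depth = V / A = 0.902 in.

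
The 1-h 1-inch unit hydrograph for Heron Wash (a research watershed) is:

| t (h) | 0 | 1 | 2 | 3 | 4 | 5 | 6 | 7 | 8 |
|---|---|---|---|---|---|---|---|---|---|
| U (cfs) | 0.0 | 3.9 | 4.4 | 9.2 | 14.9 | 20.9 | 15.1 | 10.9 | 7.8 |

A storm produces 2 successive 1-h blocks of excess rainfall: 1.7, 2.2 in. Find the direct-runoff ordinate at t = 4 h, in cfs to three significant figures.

By discrete convolution, Q_j = Σ (P_i / 1 in) · U_{j−i}.
At t = 4 h (j=4): Q = (1.7/1)·14.9 + (2.2/1)·9.2 = 45.6 cfs.

Q ≈ 45.6 cfs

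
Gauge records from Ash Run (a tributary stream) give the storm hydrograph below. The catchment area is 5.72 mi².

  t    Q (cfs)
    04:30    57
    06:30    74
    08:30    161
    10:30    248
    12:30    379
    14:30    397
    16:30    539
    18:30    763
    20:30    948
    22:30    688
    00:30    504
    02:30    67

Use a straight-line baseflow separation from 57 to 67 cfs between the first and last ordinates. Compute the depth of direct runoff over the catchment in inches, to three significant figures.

d ≈ 2.21 in

Direct runoff: 0.00, 16.09, 102.18, 188.27, 318.36, 335.45, 476.55, 699.64, 883.73, 622.82, 437.91, 0.00 cfs; ΣQ_DR = 4081 cfs.
V = ΣQ_DR · Δt = 4081 × 7200 s = 2.938 × 10^7 ft³.
Over A = 5.72 mi², depth = V / A = 2.21 in.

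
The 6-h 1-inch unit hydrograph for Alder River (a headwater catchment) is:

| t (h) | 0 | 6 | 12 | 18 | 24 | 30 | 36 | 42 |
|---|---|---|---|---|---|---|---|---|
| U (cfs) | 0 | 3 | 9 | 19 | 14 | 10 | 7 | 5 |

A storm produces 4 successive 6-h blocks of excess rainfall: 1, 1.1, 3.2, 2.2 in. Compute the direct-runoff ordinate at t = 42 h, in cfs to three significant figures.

Q ≈ 75.5 cfs

By discrete convolution, Q_j = Σ (P_i / 1 in) · U_{j−i}.
At t = 42 h (j=7): Q = (1/1)·5 + (1.1/1)·7 + (3.2/1)·10 + (2.2/1)·14 = 75.5 cfs.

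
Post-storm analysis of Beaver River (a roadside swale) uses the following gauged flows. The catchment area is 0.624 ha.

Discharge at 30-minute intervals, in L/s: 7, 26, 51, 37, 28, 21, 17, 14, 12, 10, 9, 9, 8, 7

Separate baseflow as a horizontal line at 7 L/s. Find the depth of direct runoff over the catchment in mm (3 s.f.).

Direct runoff: 0.0, 19.0, 44.0, 30.0, 21.0, 14.0, 10.0, 7.0, 5.0, 3.0, 2.0, 2.0, 1.0, 0.0 L/s; ΣQ_DR = 158.0 L/s.
V = ΣQ_DR · Δt = 158.0 × 1800 s = 2.844 × 10^5 L.
Over A = 0.624 ha, depth = V / A = 45.6 mm.

d ≈ 45.6 mm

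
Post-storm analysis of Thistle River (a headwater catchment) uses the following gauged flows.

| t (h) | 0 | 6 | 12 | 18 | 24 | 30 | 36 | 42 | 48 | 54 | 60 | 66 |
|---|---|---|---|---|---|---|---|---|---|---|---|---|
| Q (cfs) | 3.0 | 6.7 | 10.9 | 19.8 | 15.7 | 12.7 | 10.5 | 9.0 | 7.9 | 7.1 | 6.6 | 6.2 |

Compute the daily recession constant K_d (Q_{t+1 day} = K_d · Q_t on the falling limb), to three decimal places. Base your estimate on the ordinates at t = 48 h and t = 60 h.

Between t = 48 h and t = 60 h the flow falls from 7.9 to 6.6 cfs over 2×6 h = 12 h.
Per-interval ratio K = (6.6/7.9)^(1/2) = 0.9140; K_d = K^(24/6) = 0.698.

K_d ≈ 0.698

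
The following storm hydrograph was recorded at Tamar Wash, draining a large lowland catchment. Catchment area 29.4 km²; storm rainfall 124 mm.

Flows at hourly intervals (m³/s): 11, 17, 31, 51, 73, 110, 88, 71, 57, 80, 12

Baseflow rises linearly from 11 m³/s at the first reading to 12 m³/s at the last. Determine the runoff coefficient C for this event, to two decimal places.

C ≈ 0.47

ΣQ_DR = 474.5 m³/s; V = ΣQ_DR·Δt = 1.708 × 10^6 m³.
Runoff depth d = V / A = 58.10 mm.
C = d / P = 58.10 / 124 = 0.47.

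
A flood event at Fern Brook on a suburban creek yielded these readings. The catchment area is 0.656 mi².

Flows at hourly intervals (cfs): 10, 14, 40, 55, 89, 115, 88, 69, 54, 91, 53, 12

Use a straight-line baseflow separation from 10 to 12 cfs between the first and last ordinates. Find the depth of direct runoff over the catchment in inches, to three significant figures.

Direct runoff: 0.00, 3.82, 29.64, 44.45, 78.27, 104.09, 76.91, 57.73, 42.55, 79.36, 41.18, 0.00 cfs; ΣQ_DR = 558.0 cfs.
V = ΣQ_DR · Δt = 558.0 × 3600 s = 2.009 × 10^6 ft³.
Over A = 0.656 mi², depth = V / A = 1.32 in.

d ≈ 1.32 in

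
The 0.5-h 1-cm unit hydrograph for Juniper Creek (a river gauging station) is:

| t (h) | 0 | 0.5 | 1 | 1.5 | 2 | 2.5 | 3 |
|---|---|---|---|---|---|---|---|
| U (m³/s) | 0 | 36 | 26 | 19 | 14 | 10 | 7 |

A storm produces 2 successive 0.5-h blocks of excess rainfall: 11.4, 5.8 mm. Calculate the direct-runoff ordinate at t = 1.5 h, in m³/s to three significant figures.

Q ≈ 36.7 m³/s

By discrete convolution, Q_j = Σ (P_i / 10 mm) · U_{j−i}.
At t = 1.5 h (j=3): Q = (11.4/10)·19 + (5.8/10)·26 = 36.7 m³/s.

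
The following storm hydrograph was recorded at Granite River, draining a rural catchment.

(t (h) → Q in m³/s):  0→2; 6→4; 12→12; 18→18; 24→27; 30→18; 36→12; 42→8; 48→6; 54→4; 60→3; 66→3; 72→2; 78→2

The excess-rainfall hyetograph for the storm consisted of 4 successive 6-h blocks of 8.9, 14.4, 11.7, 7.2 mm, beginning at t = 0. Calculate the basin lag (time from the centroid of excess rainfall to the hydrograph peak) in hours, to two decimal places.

t_L ≈ 12.55 h

Centroid of excess rainfall: t_c = Σ P_i·t̄_i / ΣP_i = 11.4455 h (block centres at 3, 9, 15, 21 h).
Hydrograph peak occurs at t = 24 h, so basin lag t_L = 24 − 11.4455 = 12.55 h.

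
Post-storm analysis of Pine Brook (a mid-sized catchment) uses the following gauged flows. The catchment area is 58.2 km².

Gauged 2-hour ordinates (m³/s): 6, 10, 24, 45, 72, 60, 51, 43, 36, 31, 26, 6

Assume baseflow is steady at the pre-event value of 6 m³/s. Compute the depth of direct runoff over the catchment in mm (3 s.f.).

Direct runoff: 0.0, 4.0, 18.0, 39.0, 66.0, 54.0, 45.0, 37.0, 30.0, 25.0, 20.0, 0.0 m³/s; ΣQ_DR = 338.0 m³/s.
V = ΣQ_DR · Δt = 338.0 × 7200 s = 2.434 × 10^6 m³.
Over A = 58.2 km², depth = V / A = 41.8 mm.

d ≈ 41.8 mm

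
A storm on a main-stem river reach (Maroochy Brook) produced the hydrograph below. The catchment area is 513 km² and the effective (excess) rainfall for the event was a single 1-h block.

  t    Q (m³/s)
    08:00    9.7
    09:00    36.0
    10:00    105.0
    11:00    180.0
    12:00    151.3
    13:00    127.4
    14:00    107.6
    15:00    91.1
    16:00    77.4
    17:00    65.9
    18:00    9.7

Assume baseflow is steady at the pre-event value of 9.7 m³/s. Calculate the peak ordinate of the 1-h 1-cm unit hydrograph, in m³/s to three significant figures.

Direct runoff: 0.0, 26.3, 95.3, 170.3, 141.6, 117.7, 97.9, 81.4, 67.7, 56.2, 0.0 m³/s; ΣQ_DR = 854.4 m³/s, peak = 170.3 m³/s.
Runoff depth d = ΣQ_DR·Δt / A = 854.4 × 3600 / (513 km²) = 5.996 mm.
The 1-cm UH is the DRH scaled by (10 mm)/d, so U_p = 170.3 × 10/5.996 = 284 m³/s.

U_p ≈ 284 m³/s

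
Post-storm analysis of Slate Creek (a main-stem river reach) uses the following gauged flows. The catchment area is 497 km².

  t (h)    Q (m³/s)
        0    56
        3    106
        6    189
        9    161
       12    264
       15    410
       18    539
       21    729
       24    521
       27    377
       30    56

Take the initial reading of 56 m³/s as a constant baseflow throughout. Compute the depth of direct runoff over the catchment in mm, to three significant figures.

Direct runoff: 0.0, 50.0, 133.0, 105.0, 208.0, 354.0, 483.0, 673.0, 465.0, 321.0, 0.0 m³/s; ΣQ_DR = 2792 m³/s.
V = ΣQ_DR · Δt = 2792 × 10800 s = 3.015 × 10^7 m³.
Over A = 497 km², depth = V / A = 60.7 mm.

d ≈ 60.7 mm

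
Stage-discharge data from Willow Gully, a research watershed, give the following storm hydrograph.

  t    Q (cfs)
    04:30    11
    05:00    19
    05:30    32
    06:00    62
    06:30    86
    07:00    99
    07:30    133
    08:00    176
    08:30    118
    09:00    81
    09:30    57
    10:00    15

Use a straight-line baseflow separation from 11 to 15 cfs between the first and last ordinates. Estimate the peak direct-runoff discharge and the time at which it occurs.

Subtracting baseflow gives direct-runoff ordinates: 0.00, 7.64, 20.27, 49.91, 73.55, 86.18, 119.82, 162.45, 104.09, 66.73, 42.36, 0.00 cfs.
The maximum is 162.45 cfs, occurring at the reading for t = 08:00.

Q_p = 162.45 cfs at t = 08:00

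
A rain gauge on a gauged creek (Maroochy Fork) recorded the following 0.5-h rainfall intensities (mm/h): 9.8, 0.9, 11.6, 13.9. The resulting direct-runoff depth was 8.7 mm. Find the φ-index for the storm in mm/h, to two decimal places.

φ ≈ 5.97 mm/h

Only the 3 blocks with intensity above φ contribute runoff: 9.8, 11.6, 13.9 mm/h.
Σ(I−φ)·Δt = d  ⇒  (9.8+11.6+13.9 − 3φ)·0.5 = 8.7
φ = (35.30 − 8.7/0.5) / 3 = 5.97 mm/h.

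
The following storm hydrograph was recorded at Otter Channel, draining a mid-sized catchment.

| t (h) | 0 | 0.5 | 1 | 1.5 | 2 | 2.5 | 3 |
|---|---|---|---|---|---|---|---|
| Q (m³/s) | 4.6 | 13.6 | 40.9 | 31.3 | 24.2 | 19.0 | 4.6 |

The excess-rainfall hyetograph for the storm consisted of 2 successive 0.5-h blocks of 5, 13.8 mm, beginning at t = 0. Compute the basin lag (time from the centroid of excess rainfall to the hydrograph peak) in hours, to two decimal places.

Centroid of excess rainfall: t_c = Σ P_i·t̄_i / ΣP_i = 0.6170 h (block centres at 0.25, 0.75 h).
Hydrograph peak occurs at t = 1 h, so basin lag t_L = 1 − 0.6170 = 0.38 h.

t_L ≈ 0.38 h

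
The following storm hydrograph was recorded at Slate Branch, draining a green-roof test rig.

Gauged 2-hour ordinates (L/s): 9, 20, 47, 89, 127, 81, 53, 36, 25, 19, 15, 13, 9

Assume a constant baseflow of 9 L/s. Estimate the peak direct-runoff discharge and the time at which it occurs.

Subtracting baseflow gives direct-runoff ordinates: 0.0, 11.0, 38.0, 80.0, 118.0, 72.0, 44.0, 27.0, 16.0, 10.0, 6.0, 4.0, 0.0 L/s.
The maximum is 118.0 L/s, occurring at the reading for t = 8 h.

Q_p = 118.0 L/s at t = 8 h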